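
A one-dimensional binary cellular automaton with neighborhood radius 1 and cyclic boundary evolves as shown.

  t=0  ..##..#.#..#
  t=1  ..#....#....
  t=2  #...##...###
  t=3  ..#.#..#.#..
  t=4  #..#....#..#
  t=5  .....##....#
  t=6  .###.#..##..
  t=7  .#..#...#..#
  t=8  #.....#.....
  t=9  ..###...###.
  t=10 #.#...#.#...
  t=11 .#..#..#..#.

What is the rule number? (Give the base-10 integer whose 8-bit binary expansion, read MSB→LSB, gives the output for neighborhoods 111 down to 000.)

41

  nb ###: next=.  (t=2,i=10, bit7=0)
  nb ##.: next=.  (t=0,i=3, bit6=0)
  nb #.#: next=#  (t=0,i=7, bit5=1)
  nb #..: next=.  (t=0,i=0, bit4=0)
  nb .##: next=#  (t=0,i=2, bit3=1)
  nb .#.: next=.  (t=0,i=6, bit2=0)
  nb ..#: next=.  (t=0,i=1, bit1=0)
  nb ...: next=#  (t=1,i=0, bit0=1)
  bits 00101001 = 41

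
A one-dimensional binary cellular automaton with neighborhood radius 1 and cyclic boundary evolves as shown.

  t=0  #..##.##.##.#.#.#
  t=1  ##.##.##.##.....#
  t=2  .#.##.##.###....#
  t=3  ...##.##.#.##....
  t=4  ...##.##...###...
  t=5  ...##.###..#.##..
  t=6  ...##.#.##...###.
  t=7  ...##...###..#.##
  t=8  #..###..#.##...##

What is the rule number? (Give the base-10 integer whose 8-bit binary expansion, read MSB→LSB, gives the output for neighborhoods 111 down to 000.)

  [7] ### => .  t=1,i=0
  [6] ##. => #  t=0,i=0
  [5] #.# => .  t=0,i=5
  [4] #.. => #  t=0,i=1
  [3] .## => #  t=0,i=3
  [2] .#. => .  t=0,i=12
  [1] ..# => .  t=0,i=2
  [0] ... => .  t=1,i=12
  bits 01011000 = 88

88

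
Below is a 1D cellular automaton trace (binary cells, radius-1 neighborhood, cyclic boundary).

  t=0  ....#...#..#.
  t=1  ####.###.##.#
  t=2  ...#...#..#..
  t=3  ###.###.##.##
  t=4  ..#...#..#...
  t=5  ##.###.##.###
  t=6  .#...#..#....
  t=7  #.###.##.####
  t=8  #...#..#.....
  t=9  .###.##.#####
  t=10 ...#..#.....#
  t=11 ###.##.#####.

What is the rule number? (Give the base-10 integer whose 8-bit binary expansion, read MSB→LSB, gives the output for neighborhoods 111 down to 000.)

83

  ### -> .   bit 7 = 0  t=1,i=0
  ##. -> #   bit 6 = 1  t=1,i=3
  #.# -> .   bit 5 = 0  t=1,i=4
  #.. -> #   bit 4 = 1  t=0,i=5
  .## -> .   bit 3 = 0  t=1,i=5
  .#. -> .   bit 2 = 0  t=0,i=4
  ..# -> #   bit 1 = 1  t=0,i=3
  ... -> #   bit 0 = 1  t=0,i=0
  bits 01010011 = 83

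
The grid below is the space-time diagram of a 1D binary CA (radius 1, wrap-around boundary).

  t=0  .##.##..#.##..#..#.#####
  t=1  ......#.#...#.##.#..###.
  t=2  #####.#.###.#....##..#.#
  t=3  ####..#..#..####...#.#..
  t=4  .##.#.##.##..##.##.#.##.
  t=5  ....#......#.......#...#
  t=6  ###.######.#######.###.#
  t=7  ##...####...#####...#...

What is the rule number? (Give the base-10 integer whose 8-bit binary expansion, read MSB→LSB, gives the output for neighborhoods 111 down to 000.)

149

  ###|#  b7=1 t=0,i=20
  ##.|.  b6=0 t=0,i=2
  #.#|.  b5=0 t=0,i=0
  #..|#  b4=1 t=0,i=6
  .##|.  b3=0 t=0,i=1
  .#.|#  b2=1 t=0,i=8
  ..#|.  b1=0 t=0,i=7
  ...|#  b0=1 t=1,i=0
  bits 10010101 = 149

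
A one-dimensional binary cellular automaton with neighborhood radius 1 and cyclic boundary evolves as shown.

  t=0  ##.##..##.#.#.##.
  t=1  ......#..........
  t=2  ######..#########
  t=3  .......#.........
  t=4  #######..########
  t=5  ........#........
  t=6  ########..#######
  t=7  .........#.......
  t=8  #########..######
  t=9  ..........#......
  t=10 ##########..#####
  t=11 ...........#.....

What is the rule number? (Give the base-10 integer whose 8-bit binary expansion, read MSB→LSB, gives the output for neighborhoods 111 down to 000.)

  [7] ### => .  t=2,i=0
  [6] ##. => .  t=0,i=1
  [5] #.# => .  t=0,i=2
  [4] #.. => .  t=0,i=5
  [3] .## => .  t=0,i=0
  [2] .#. => .  t=0,i=10
  [1] ..# => #  t=0,i=6
  [0] ... => #  t=1,i=0
  bits 00000011 = 3

3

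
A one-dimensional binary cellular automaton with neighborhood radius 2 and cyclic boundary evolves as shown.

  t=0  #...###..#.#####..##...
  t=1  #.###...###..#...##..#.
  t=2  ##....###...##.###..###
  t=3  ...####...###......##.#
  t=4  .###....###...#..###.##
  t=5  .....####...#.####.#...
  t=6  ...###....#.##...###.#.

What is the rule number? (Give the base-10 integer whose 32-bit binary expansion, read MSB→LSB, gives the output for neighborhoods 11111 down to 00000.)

2755596026

  nb #####: next=#  (t=0,i=13, bit31=1)
  nb ####.: next=.  (t=0,i=14, bit30=0)
  nb ###.#: next=#  (t=4,i=19, bit29=1)
  nb ###..: next=.  (t=0,i=6, bit28=0)
  nb ##.##: next=.  (t=2,i=14, bit27=0)
  nb ##.#.: next=#  (t=3,i=21, bit26=1)
  nb ##..#: next=.  (t=0,i=7, bit25=0)
  nb ##...: next=.  (t=0,i=20, bit24=0)
  nb #.###: next=.  (t=0,i=11, bit23=0)
  nb #.##.: next=.  (t=4,i=21, bit22=0)
  nb #.#.#: next=#  (t=1,i=0, bit21=1)
  nb #.#..: next=#  (t=3,i=22, bit20=1)
  nb #..##: next=#  (t=0,i=17, bit19=1)
  nb #..#.: next=#  (t=0,i=8, bit18=1)
  nb #...#: next=#  (t=0,i=2, bit17=1)
  nb #....: next=#  (t=2,i=3, bit16=1)
  nb .####: next=.  (t=0,i=12, bit15=0)
  nb .###.: next=.  (t=0,i=5, bit14=0)
  nb .##.#: next=.  (t=2,i=13, bit13=0)
  nb .##..: next=.  (t=0,i=19, bit12=0)
  nb .#.##: next=#  (t=0,i=10, bit11=1)
  nb .#.#.: next=#  (t=1,i=22, bit10=1)
  nb .#..#: next=#  (t=4,i=15, bit9=1)
  nb .#...: next=.  (t=0,i=1, bit8=0)
  nb ..###: next=#  (t=0,i=4, bit7=1)
  nb ..##.: next=#  (t=0,i=18, bit6=1)
  nb ..#.#: next=#  (t=0,i=9, bit5=1)
  nb ..#..: next=#  (t=0,i=0, bit4=1)
  nb ...##: next=#  (t=0,i=3, bit3=1)
  nb ...#.: next=.  (t=0,i=22, bit2=0)
  nb ....#: next=#  (t=2,i=4, bit1=1)
  nb .....: next=.  (t=3,i=15, bit0=0)
  bits 10100100001111110000111011111010 = 2755596026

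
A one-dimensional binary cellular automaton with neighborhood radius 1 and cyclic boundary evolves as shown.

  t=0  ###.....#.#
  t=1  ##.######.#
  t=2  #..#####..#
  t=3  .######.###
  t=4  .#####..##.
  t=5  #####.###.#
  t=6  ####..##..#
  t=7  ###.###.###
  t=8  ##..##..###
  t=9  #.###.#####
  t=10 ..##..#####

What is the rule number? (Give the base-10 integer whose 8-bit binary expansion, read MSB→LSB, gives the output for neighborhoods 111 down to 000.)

  ### -> #   bit 7 = 1  t=0,i=0
  ##. -> .   bit 6 = 0  t=0,i=2
  #.# -> .   bit 5 = 0  t=0,i=9
  #.. -> #   bit 4 = 1  t=0,i=3
  .## -> #   bit 3 = 1  t=0,i=10
  .#. -> #   bit 2 = 1  t=0,i=8
  ..# -> #   bit 1 = 1  t=0,i=7
  ... -> #   bit 0 = 1  t=0,i=4
  bits 10011111 = 159

159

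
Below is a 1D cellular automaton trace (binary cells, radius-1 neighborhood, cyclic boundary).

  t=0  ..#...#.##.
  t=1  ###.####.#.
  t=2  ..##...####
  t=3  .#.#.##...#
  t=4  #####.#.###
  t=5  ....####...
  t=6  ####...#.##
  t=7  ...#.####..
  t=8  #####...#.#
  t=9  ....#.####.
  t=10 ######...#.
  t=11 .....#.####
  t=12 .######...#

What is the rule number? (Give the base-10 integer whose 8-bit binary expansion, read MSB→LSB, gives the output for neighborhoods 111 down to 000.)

103

  nb ###: next=.  (t=1,i=1, bit7=0)
  nb ##.: next=#  (t=0,i=9, bit6=1)
  nb #.#: next=#  (t=0,i=7, bit5=1)
  nb #..: next=.  (t=0,i=3, bit4=0)
  nb .##: next=.  (t=0,i=8, bit3=0)
  nb .#.: next=#  (t=0,i=2, bit2=1)
  nb ..#: next=#  (t=0,i=1, bit1=1)
  nb ...: next=#  (t=0,i=0, bit0=1)
  bits 01100111 = 103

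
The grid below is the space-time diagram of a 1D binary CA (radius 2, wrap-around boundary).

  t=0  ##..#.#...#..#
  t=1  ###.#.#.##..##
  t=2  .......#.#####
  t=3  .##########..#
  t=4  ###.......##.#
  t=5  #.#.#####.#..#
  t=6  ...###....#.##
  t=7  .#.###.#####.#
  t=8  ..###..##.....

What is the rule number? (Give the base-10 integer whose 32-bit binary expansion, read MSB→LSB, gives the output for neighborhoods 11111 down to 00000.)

  #####|.  b31=0 t=1,i=0
  ####.|.  b30=0 t=1,i=1
  ###.#|.  b29=0 t=1,i=2
  ###..|#  b28=1 t=0,i=1
  ##.##|.  b27=0 t=4,i=12
  ##.#.|.  b26=0 t=1,i=3
  ##..#|#  b25=1 t=0,i=2
  ##...|.  b24=0 t=2,i=0
  #.###|#  b23=1 t=2,i=9
  #.##.|.  b22=0 t=1,i=8
  #.#.#|.  b21=0 t=1,i=4
  #.#..|#  b20=1 t=0,i=6
  #..##|#  b19=1 t=0,i=12
  #..#.|.  b18=0 t=0,i=3
  #...#|#  b17=1 t=0,i=8
  #....|#  b16=1 t=2,i=1
  .####|#  b15=1 t=1,i=13
  .###.|#  b14=1 t=0,i=0
  .##.#|.  b13=0 t=4,i=11
  .##..|#  b12=1 t=1,i=9
  .#.##|#  b11=1 t=1,i=7
  .#.#.|.  b10=0 t=0,i=5
  .#..#|.  b9=0 t=0,i=11
  .#...|.  b8=0 t=0,i=7
  ..###|#  b7=1 t=0,i=13
  ..##.|#  b6=1 t=4,i=10
  ..#.#|#  b5=1 t=0,i=4
  ..#..|.  b4=0 t=0,i=10
  ...##|.  b3=0 t=4,i=9
  ...#.|#  b2=1 t=0,i=9
  ....#|#  b1=1 t=2,i=5
  .....|#  b0=1 t=2,i=2
  bits 00010010100110111101100011100111 = 312203495

312203495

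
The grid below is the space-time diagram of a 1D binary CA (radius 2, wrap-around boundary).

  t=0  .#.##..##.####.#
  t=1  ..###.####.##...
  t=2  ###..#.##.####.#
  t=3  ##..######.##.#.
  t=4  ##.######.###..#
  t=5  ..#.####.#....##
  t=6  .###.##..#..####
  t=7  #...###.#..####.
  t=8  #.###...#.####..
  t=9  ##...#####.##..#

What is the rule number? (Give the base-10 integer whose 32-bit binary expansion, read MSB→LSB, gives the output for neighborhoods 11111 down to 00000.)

  nb #####: next=#  (t=3,i=6, bit31=1)
  nb ####.: next=#  (t=0,i=12, bit30=1)
  nb ###.#: next=.  (t=0,i=13, bit29=0)
  nb ###..: next=.  (t=2,i=2, bit28=0)
  nb ##.##: next=#  (t=0,i=9, bit27=1)
  nb ##.#.: next=.  (t=0,i=14, bit26=0)
  nb ##..#: next=.  (t=0,i=5, bit25=0)
  nb ##...: next=#  (t=1,i=13, bit24=1)
  nb #.###: next=.  (t=0,i=10, bit23=0)
  nb #.##.: next=#  (t=0,i=3, bit22=1)
  nb #.#.#: next=.  (t=0,i=1, bit21=0)
  nb #.#..: next=#  (t=5,i=9, bit20=1)
  nb #..##: next=#  (t=0,i=6, bit19=1)
  nb #..#.: next=#  (t=2,i=4, bit18=1)
  nb #...#: next=#  (t=7,i=2, bit17=1)
  nb #....: next=.  (t=1,i=14, bit16=0)
  nb .####: next=#  (t=0,i=11, bit15=1)
  nb .###.: next=.  (t=1,i=3, bit14=0)
  nb .##.#: next=#  (t=0,i=8, bit13=1)
  nb .##..: next=#  (t=0,i=4, bit12=1)
  nb .#.##: next=#  (t=0,i=2, bit11=1)
  nb .#.#.: next=.  (t=0,i=0, bit10=0)
  nb .#..#: next=.  (t=6,i=10, bit9=0)
  nb .#...: next=.  (t=5,i=10, bit8=0)
  nb ..###: next=#  (t=1,i=2, bit7=1)
  nb ..##.: next=#  (t=0,i=7, bit6=1)
  nb ..#.#: next=#  (t=2,i=5, bit5=1)
  nb ..#..: next=.  (t=6,i=9, bit4=0)
  nb ...##: next=#  (t=1,i=1, bit3=1)
  nb ...#.: next=#  (t=8,i=7, bit2=1)
  nb ....#: next=#  (t=1,i=0, bit1=1)
  nb .....: next=#  (t=1,i=15, bit0=1)
  bits 11001001010111101011100011101111 = 3378428143

3378428143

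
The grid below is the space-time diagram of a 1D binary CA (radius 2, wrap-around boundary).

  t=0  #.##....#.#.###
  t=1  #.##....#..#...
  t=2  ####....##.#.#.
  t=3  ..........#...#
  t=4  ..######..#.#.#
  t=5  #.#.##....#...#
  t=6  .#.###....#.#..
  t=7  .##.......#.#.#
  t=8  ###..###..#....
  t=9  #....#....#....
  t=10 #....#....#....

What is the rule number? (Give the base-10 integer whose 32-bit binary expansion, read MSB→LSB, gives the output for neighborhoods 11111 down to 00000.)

  [31] ##### => #  t=4,i=4
  [30] ####. => .  t=0,i=14
  [29] ###.# => #  t=0,i=0
  [28] ###.. => .  t=2,i=3
  [27] ##.## => .  t=0,i=1
  [26] ##.#. => #  t=2,i=10
  [25] ##..# => .  t=4,i=8
  [24] ##... => .  t=0,i=4
  [23] #.### => .  t=0,i=12
  [22] #.##. => #  t=0,i=2
  [21] #.#.# => .  t=0,i=10
  [20] #.#.. => #  t=4,i=14
  [19] #..## => .  t=4,i=1
  [18] #..#. => .  t=1,i=10
  [17] #...# => #  t=1,i=13
  [16] #.... => .  t=0,i=5
  [15] .#### => .  t=0,i=13
  [14] .###. => .  t=6,i=4
  [13] .##.# => .  t=2,i=9
  [12] .##.. => #  t=0,i=3
  [11] .#.## => #  t=0,i=11
  [10] .#.#. => .  t=0,i=9
  [9] .#..# => #  t=1,i=9
  [8] .#... => .  t=1,i=12
  [7] ..### => #  t=4,i=2
  [6] ..##. => .  t=2,i=8
  [5] ..#.# => #  t=0,i=8
  [4] ..#.. => #  t=1,i=8
  [3] ...## => .  t=2,i=7
  [2] ...#. => .  t=0,i=7
  [1] ....# => .  t=0,i=6
  [0] ..... => #  t=3,i=2
  bits 10100100010100100001101010110001 = 2756844209

2756844209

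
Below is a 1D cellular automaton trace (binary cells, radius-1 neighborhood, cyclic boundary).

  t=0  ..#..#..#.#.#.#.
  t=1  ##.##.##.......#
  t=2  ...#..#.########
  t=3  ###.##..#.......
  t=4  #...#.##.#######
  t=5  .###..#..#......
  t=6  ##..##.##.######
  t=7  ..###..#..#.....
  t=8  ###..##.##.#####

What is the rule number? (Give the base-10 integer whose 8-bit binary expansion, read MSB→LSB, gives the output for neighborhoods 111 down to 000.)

  [7] ### => .  t=1,i=0
  [6] ##. => .  t=1,i=1
  [5] #.# => .  t=0,i=9
  [4] #.. => #  t=0,i=3
  [3] .## => #  t=1,i=3
  [2] .#. => .  t=0,i=2
  [1] ..# => #  t=0,i=1
  [0] ... => #  t=0,i=0
  bits 00011011 = 27

27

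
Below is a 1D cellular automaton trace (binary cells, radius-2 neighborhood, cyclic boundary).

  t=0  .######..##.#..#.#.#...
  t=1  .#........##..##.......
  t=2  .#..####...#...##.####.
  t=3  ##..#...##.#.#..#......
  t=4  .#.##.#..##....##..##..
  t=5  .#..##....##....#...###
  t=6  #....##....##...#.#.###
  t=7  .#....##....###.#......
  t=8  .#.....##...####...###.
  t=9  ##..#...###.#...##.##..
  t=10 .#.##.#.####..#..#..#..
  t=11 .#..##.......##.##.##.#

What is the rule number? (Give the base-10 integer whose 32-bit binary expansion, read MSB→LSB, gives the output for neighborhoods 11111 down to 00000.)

621179057

  ##### -> .   bit 31 = 0  t=0,i=3
  ####. -> .   bit 30 = 0  t=0,i=5
  ###.# -> #   bit 29 = 1  t=5,i=22
  ###.. -> .   bit 28 = 0  t=0,i=6
  ##.## -> .   bit 27 = 0  t=2,i=17
  ##.#. -> #   bit 26 = 1  t=0,i=11
  ##..# -> .   bit 25 = 0  t=0,i=7
  ##... -> #   bit 24 = 1  t=1,i=16
  #.### -> .   bit 23 = 0  t=2,i=18
  #.##. -> .   bit 22 = 0  t=4,i=3
  #.#.# -> .   bit 21 = 0  t=0,i=17
  #.#.. -> .   bit 20 = 0  t=0,i=12
  #..## -> .   bit 19 = 0  t=0,i=8
  #..#. -> #   bit 18 = 1  t=0,i=14
  #...# -> #   bit 17 = 1  t=2,i=9
  #.... -> .   bit 16 = 0  t=0,i=21
  .#### -> .   bit 15 = 0  t=0,i=2
  .###. -> #   bit 14 = 1  t=5,i=21
  .##.# -> #   bit 13 = 1  t=0,i=10
  .##.. -> #   bit 12 = 1  t=1,i=11
  .#.## -> .   bit 11 = 0  t=4,i=2
  .#.#. -> .   bit 10 = 0  t=0,i=16
  .#..# -> .   bit 9 = 0  t=0,i=13
  .#... -> .   bit 8 = 0  t=0,i=20
  ..### -> #   bit 7 = 1  t=0,i=1
  ..##. -> .   bit 6 = 0  t=0,i=9
  ..#.# -> #   bit 5 = 1  t=0,i=15
  ..#.. -> #   bit 4 = 1  t=1,i=1
  ...## -> .   bit 3 = 0  t=0,i=0
  ...#. -> .   bit 2 = 0  t=1,i=0
  ....# -> .   bit 1 = 0  t=0,i=22
  ..... -> #   bit 0 = 1  t=1,i=4
  bits 00100101000001100111000010110001 = 621179057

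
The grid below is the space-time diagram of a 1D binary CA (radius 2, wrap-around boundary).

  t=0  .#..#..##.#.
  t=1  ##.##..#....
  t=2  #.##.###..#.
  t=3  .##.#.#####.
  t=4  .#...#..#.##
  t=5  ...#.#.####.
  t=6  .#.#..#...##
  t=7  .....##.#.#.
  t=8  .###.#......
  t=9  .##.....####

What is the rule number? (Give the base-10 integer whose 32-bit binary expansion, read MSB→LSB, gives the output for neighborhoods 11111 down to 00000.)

2605074675

  [31] ##### => #  t=3,i=8
  [30] ####. => .  t=3,i=9
  [29] ###.# => .  t=8,i=3
  [28] ###.. => #  t=2,i=7
  [27] ##.## => #  t=1,i=2
  [26] ##.#. => .  t=0,i=9
  [25] ##..# => #  t=1,i=5
  [24] ##... => #  t=5,i=11
  [23] #.### => .  t=2,i=5
  [22] #.##. => #  t=1,i=3
  [21] #.#.# => .  t=2,i=0
  [20] #.#.. => .  t=0,i=10
  [19] #..## => .  t=0,i=6
  [18] #..#. => #  t=0,i=0
  [17] #...# => #  t=4,i=3
  [16] #.... => .  t=1,i=9
  [15] .#### => .  t=3,i=7
  [14] .###. => #  t=2,i=6
  [13] .##.# => .  t=0,i=8
  [12] .##.. => .  t=1,i=4
  [11] .#.## => #  t=2,i=1
  [10] .#.#. => .  t=2,i=11
  [9] .#..# => .  t=0,i=2
  [8] .#... => .  t=1,i=8
  [7] ..### => #  t=8,i=1
  [6] ..##. => #  t=0,i=7
  [5] ..#.# => #  t=2,i=10
  [4] ..#.. => #  t=0,i=1
  [3] ...## => .  t=1,i=11
  [2] ...#. => .  t=4,i=4
  [1] ....# => #  t=1,i=10
  [0] ..... => #  t=7,i=1
  bits 10011011010001100100100011110011 = 2605074675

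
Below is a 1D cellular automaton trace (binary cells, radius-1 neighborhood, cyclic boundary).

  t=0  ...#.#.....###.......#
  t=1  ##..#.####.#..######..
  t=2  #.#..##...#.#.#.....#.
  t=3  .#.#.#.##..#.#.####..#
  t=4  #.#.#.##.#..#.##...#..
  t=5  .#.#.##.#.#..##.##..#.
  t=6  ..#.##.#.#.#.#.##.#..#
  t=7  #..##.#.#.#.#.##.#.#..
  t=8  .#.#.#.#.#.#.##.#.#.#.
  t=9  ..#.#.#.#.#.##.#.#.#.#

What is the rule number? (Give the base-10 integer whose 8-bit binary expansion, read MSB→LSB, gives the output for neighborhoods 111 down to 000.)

57

  nb ###: next=.  (t=0,i=12, bit7=0)
  nb ##.: next=.  (t=0,i=13, bit6=0)
  nb #.#: next=#  (t=0,i=4, bit5=1)
  nb #..: next=#  (t=0,i=0, bit4=1)
  nb .##: next=#  (t=0,i=11, bit3=1)
  nb .#.: next=.  (t=0,i=3, bit2=0)
  nb ..#: next=.  (t=0,i=2, bit1=0)
  nb ...: next=#  (t=0,i=1, bit0=1)
  bits 00111001 = 57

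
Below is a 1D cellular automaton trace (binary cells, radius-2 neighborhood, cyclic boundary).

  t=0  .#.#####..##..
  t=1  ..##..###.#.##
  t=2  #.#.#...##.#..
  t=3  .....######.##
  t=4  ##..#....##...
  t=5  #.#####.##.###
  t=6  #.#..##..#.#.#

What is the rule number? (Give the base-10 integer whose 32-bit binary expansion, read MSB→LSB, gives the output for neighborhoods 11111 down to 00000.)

  ##### -> .   bit 31 = 0  t=0,i=5
  ####. -> #   bit 30 = 1  t=0,i=6
  ###.# -> #   bit 29 = 1  t=1,i=8
  ###.. -> #   bit 28 = 1  t=0,i=7
  ##.## -> .   bit 27 = 0  t=3,i=11
  ##.#. -> #   bit 26 = 1  t=1,i=9
  ##..# -> #   bit 25 = 1  t=0,i=8
  ##... -> #   bit 24 = 1  t=0,i=12
  #.### -> #   bit 23 = 1  t=0,i=3
  #.##. -> .   bit 22 = 0  t=1,i=12
  #.#.# -> .   bit 21 = 0  t=1,i=10
  #.#.. -> .   bit 20 = 0  t=2,i=4
  #..## -> .   bit 19 = 0  t=0,i=9
  #..#. -> #   bit 18 = 1  t=2,i=13
  #...# -> #   bit 17 = 1  t=0,i=13
  #.... -> #   bit 16 = 1  t=3,i=1
  .#### -> .   bit 15 = 0  t=0,i=4
  .###. -> .   bit 14 = 0  t=1,i=7
  .##.# -> #   bit 13 = 1  t=2,i=9
  .##.. -> .   bit 12 = 0  t=0,i=11
  .#.## -> #   bit 11 = 1  t=0,i=2
  .#.#. -> .   bit 10 = 0  t=2,i=1
  .#..# -> #   bit 9 = 1  t=2,i=12
  .#... -> #   bit 8 = 1  t=2,i=5
  ..### -> .   bit 7 = 0  t=1,i=6
  ..##. -> #   bit 6 = 1  t=0,i=10
  ..#.# -> .   bit 5 = 0  t=0,i=1
  ..#.. -> #   bit 4 = 1  t=4,i=4
  ...## -> #   bit 3 = 1  t=2,i=7
  ...#. -> .   bit 2 = 0  t=0,i=0
  ....# -> .   bit 1 = 0  t=3,i=3
  ..... -> .   bit 0 = 0  t=3,i=2
  bits 01110111100001110010101101011000 = 2005347160

2005347160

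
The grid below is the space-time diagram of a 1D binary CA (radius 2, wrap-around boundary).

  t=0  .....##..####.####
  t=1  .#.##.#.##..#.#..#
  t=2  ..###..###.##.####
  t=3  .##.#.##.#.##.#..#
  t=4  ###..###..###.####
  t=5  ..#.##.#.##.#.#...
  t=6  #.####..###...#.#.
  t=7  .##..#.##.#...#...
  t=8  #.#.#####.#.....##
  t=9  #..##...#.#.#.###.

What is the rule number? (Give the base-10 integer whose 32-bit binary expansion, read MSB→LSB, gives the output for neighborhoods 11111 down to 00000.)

819804842

  #####|.  b31=0 t=4,i=0
  ####.|.  b30=0 t=0,i=11
  ###.#|#  b29=1 t=0,i=12
  ###..|#  b28=1 t=0,i=17
  ##.##|.  b27=0 t=0,i=13
  ##.#.|.  b26=0 t=1,i=5
  ##..#|.  b25=0 t=0,i=7
  ##...|.  b24=0 t=0,i=0
  #.###|#  b23=1 t=0,i=14
  #.##.|#  b22=1 t=1,i=3
  #.#.#|.  b21=0 t=1,i=1
  #.#..|#  b20=1 t=1,i=14
  #..##|#  b19=1 t=0,i=8
  #..#.|#  b18=1 t=1,i=11
  #...#|.  b17=0 t=6,i=12
  #....|#  b16=1 t=0,i=1
  .####|.  b15=0 t=0,i=10
  .###.|.  b14=0 t=2,i=3
  .##.#|#  b13=1 t=1,i=4
  .##..|#  b12=1 t=0,i=6
  .#.##|#  b11=1 t=1,i=2
  .#.#.|.  b10=0 t=1,i=0
  .#..#|#  b9=1 t=1,i=15
  .#...|.  b8=0 t=5,i=15
  ..###|#  b7=1 t=0,i=9
  ..##.|.  b6=0 t=0,i=5
  ..#.#|#  b5=1 t=1,i=12
  ..#..|.  b4=0 t=7,i=14
  ...##|#  b3=1 t=0,i=4
  ...#.|.  b2=0 t=5,i=1
  ....#|#  b1=1 t=0,i=3
  .....|.  b0=0 t=0,i=2
  bits 00110000110111010011101010101010 = 819804842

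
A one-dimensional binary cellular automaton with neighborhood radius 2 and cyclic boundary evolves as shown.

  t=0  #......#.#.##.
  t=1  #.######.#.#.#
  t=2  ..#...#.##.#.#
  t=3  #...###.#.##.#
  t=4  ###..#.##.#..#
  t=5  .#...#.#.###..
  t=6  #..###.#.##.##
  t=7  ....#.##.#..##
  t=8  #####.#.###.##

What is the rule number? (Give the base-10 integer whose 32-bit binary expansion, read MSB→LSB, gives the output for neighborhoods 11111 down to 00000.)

  #####|.  b31=0 t=1,i=4
  ####.|#  b30=1 t=1,i=6
  ###.#|.  b29=0 t=1,i=7
  ###..|.  b28=0 t=4,i=2
  ##.##|.  b27=0 t=1,i=1
  ##.#.|#  b26=1 t=0,i=13
  ##..#|.  b25=0 t=4,i=3
  ##...|#  b24=1 t=3,i=1
  #.###|#  b23=1 t=1,i=2
  #.##.|#  b22=1 t=0,i=11
  #.#.#|#  b21=1 t=0,i=9
  #.#..|#  b20=1 t=0,i=0
  #..##|.  b19=0 t=4,i=12
  #..#.|.  b18=0 t=2,i=1
  #...#|#  b17=1 t=2,i=4
  #....|#  b16=1 t=0,i=2
  .####|.  b15=0 t=1,i=3
  .###.|#  b14=1 t=3,i=5
  .##.#|.  b13=0 t=0,i=12
  .##..|#  b12=1 t=3,i=0
  .#.##|.  b11=0 t=0,i=10
  .#.#.|.  b10=0 t=0,i=8
  .#..#|#  b9=1 t=2,i=0
  .#...|.  b8=0 t=0,i=1
  ..###|.  b7=0 t=3,i=4
  ..##.|#  b6=1 t=7,i=12
  ..#.#|#  b5=1 t=0,i=7
  ..#..|.  b4=0 t=2,i=2
  ...##|.  b3=0 t=3,i=3
  ...#.|#  b2=1 t=0,i=6
  ....#|#  b1=1 t=0,i=5
  .....|#  b0=1 t=0,i=3
  bits 01000101111100110101001001100111 = 1173574247

1173574247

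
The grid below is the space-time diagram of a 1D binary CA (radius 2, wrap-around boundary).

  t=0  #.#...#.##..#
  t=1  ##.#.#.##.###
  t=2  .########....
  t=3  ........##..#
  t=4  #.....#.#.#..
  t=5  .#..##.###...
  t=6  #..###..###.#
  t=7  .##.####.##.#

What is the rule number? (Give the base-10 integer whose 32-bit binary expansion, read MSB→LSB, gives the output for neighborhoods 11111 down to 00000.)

  ##### -> .   bit 31 = 0  t=1,i=12
  ####. -> .   bit 30 = 0  t=1,i=0
  ###.# -> #   bit 29 = 1  t=1,i=1
  ###.. -> #   bit 28 = 1  t=2,i=8
  ##.## -> .   bit 27 = 0  t=1,i=9
  ##.#. -> #   bit 26 = 1  t=0,i=1
  ##..# -> #   bit 25 = 1  t=0,i=10
  ##... -> #   bit 24 = 1  t=2,i=9
  #.### -> .   bit 23 = 0  t=1,i=10
  #.##. -> #   bit 22 = 1  t=0,i=8
  #.#.# -> #   bit 21 = 1  t=1,i=3
  #.#.. -> .   bit 20 = 0  t=0,i=2
  #..## -> #   bit 19 = 1  t=0,i=11
  #..#. -> .   bit 18 = 0  t=3,i=11
  #...# -> .   bit 17 = 0  t=0,i=4
  #.... -> .   bit 16 = 0  t=2,i=10
  .#### -> .   bit 15 = 0  t=1,i=11
  .###. -> #   bit 14 = 1  t=5,i=8
  .##.# -> #   bit 13 = 1  t=0,i=0
  .##.. -> .   bit 12 = 0  t=0,i=9
  .#.## -> #   bit 11 = 1  t=0,i=7
  .#.#. -> #   bit 10 = 1  t=1,i=4
  .#..# -> .   bit 9 = 0  t=4,i=11
  .#... -> #   bit 8 = 1  t=0,i=3
  ..### -> .   bit 7 = 0  t=2,i=1
  ..##. -> #   bit 6 = 1  t=0,i=12
  ..#.# -> .   bit 5 = 0  t=0,i=6
  ..#.. -> .   bit 4 = 0  t=3,i=12
  ...## -> .   bit 3 = 0  t=2,i=0
  ...#. -> #   bit 2 = 1  t=0,i=5
  ....# -> #   bit 1 = 1  t=2,i=12
  ..... -> .   bit 0 = 0  t=2,i=11
  bits 00110111011010000110110101000110 = 929590598

929590598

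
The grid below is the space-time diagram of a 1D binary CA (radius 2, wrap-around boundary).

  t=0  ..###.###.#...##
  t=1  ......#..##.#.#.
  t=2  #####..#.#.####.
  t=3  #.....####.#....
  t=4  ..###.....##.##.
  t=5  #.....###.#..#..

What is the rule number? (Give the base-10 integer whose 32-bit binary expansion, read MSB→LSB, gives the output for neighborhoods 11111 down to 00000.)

  ##### -> .   bit 31 = 0  t=2,i=2
  ####. -> .   bit 30 = 0  t=2,i=3
  ###.# -> .   bit 29 = 0  t=0,i=4
  ###.. -> .   bit 28 = 0  t=2,i=4
  ##.## -> .   bit 27 = 0  t=0,i=5
  ##.#. -> #   bit 26 = 1  t=0,i=9
  ##..# -> .   bit 25 = 0  t=0,i=0
  ##... -> .   bit 24 = 0  t=4,i=5
  #.### -> #   bit 23 = 1  t=0,i=6
  #.##. -> #   bit 22 = 1  t=4,i=13
  #.#.# -> #   bit 21 = 1  t=1,i=12
  #.#.. -> #   bit 20 = 1  t=0,i=10
  #..## -> .   bit 19 = 0  t=0,i=1
  #..#. -> #   bit 18 = 1  t=2,i=6
  #...# -> #   bit 17 = 1  t=0,i=12
  #.... -> #   bit 16 = 1  t=1,i=0
  .#### -> .   bit 15 = 0  t=2,i=1
  .###. -> .   bit 14 = 0  t=0,i=3
  .##.# -> .   bit 13 = 0  t=1,i=10
  .##.. -> .   bit 12 = 0  t=0,i=15
  .#.## -> .   bit 11 = 0  t=2,i=10
  .#.#. -> #   bit 10 = 1  t=1,i=13
  .#..# -> #   bit 9 = 1  t=1,i=7
  .#... -> .   bit 8 = 0  t=0,i=11
  ..### -> .   bit 7 = 0  t=0,i=2
  ..##. -> #   bit 6 = 1  t=0,i=14
  ..#.# -> #   bit 5 = 1  t=2,i=7
  ..#.. -> .   bit 4 = 0  t=1,i=6
  ...## -> .   bit 3 = 0  t=0,i=13
  ...#. -> .   bit 2 = 0  t=1,i=5
  ....# -> #   bit 1 = 1  t=1,i=4
  ..... -> #   bit 0 = 1  t=1,i=1
  bits 00000100111101110000011001100011 = 83297891

83297891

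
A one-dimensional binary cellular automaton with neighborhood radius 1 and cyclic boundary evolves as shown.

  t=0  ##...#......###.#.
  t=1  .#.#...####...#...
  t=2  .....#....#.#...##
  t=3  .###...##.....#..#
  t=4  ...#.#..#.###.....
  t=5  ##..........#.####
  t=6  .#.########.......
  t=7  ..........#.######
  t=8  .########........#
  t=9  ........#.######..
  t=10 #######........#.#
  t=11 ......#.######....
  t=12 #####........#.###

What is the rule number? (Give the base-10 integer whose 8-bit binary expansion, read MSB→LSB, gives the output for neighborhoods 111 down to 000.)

65

  nb ###: next=.  (t=0,i=13, bit7=0)
  nb ##.: next=#  (t=0,i=1, bit6=1)
  nb #.#: next=.  (t=0,i=15, bit5=0)
  nb #..: next=.  (t=0,i=2, bit4=0)
  nb .##: next=.  (t=0,i=0, bit3=0)
  nb .#.: next=.  (t=0,i=5, bit2=0)
  nb ..#: next=.  (t=0,i=4, bit1=0)
  nb ...: next=#  (t=0,i=3, bit0=1)
  bits 01000001 = 65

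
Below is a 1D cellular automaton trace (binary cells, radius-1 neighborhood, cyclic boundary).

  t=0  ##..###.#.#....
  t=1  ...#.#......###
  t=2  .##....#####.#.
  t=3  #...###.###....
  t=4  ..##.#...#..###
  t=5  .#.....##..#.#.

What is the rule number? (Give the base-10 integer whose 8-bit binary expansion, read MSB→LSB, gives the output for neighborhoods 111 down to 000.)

131

  [7] ### => #  t=0,i=5
  [6] ##. => .  t=0,i=1
  [5] #.# => .  t=0,i=7
  [4] #.. => .  t=0,i=2
  [3] .## => .  t=0,i=0
  [2] .#. => .  t=0,i=8
  [1] ..# => #  t=0,i=3
  [0] ... => #  t=0,i=12
  bits 10000011 = 131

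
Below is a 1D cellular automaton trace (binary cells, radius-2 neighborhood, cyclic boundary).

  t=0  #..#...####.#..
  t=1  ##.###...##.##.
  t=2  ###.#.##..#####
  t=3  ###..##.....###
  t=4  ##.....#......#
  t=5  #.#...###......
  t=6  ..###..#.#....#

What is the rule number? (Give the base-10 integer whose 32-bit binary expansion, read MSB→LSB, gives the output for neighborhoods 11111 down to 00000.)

  [31] ##### => #  t=2,i=0
  [30] ####. => #  t=0,i=9
  [29] ###.# => #  t=0,i=10
  [28] ###.. => .  t=1,i=5
  [27] ##.## => #  t=1,i=2
  [26] ##.#. => .  t=0,i=11
  [25] ##..# => .  t=2,i=8
  [24] ##... => #  t=1,i=6
  [23] #.### => .  t=1,i=3
  [22] #.##. => #  t=1,i=0
  [21] #.#.# => .  t=2,i=4
  [20] #.#.. => #  t=0,i=12
  [19] #..## => .  t=2,i=9
  [18] #..#. => .  t=0,i=2
  [17] #...# => #  t=0,i=5
  [16] #.... => .  t=3,i=8
  [15] .#### => .  t=0,i=8
  [14] .###. => #  t=1,i=4
  [13] .##.# => #  t=1,i=1
  [12] .##.. => .  t=2,i=7
  [11] .#.## => #  t=2,i=5
  [10] .#.#. => .  t=5,i=1
  [9] .#..# => #  t=0,i=1
  [8] .#... => #  t=0,i=4
  [7] ..### => .  t=0,i=7
  [6] ..##. => .  t=1,i=9
  [5] ..#.# => .  t=5,i=0
  [4] ..#.. => #  t=0,i=0
  [3] ...## => .  t=0,i=6
  [2] ...#. => #  t=4,i=6
  [1] ....# => .  t=3,i=10
  [0] ..... => .  t=3,i=9
  bits 11101001010100100110101100010100 = 3914492692

3914492692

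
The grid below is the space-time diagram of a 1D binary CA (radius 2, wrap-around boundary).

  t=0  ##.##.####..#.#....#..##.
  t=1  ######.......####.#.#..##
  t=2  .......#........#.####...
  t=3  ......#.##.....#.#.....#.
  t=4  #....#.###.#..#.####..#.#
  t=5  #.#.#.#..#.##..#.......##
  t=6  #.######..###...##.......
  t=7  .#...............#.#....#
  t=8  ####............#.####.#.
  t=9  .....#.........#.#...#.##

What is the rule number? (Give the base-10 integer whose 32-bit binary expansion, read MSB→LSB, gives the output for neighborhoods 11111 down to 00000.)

678510340

  #####|.  b31=0 t=1,i=0
  ####.|.  b30=0 t=0,i=8
  ###.#|#  b29=1 t=1,i=16
  ###..|.  b28=0 t=0,i=9
  ##.##|#  b27=1 t=0,i=2
  ##.#.|.  b26=0 t=1,i=17
  ##..#|.  b25=0 t=0,i=10
  ##...|.  b24=0 t=1,i=6
  #.###|.  b23=0 t=0,i=6
  #.##.|#  b22=1 t=0,i=0
  #.#.#|#  b21=1 t=1,i=18
  #.#..|#  b20=1 t=0,i=14
  #..##|.  b19=0 t=0,i=21
  #..#.|.  b18=0 t=0,i=11
  #...#|.  b17=0 t=6,i=14
  #....|#  b16=1 t=0,i=16
  .####|.  b15=0 t=0,i=7
  .###.|.  b14=0 t=4,i=8
  .##.#|#  b13=1 t=0,i=1
  .##..|#  b12=1 t=3,i=9
  .#.##|#  b11=1 t=2,i=17
  .#.#.|#  b10=1 t=0,i=13
  .#..#|#  b9=1 t=0,i=20
  .#...|#  b8=1 t=0,i=15
  ..###|.  b7=0 t=1,i=13
  ..##.|.  b6=0 t=0,i=22
  ..#.#|.  b5=0 t=0,i=12
  ..#..|.  b4=0 t=0,i=19
  ...##|.  b3=0 t=1,i=12
  ...#.|#  b2=1 t=0,i=18
  ....#|.  b1=0 t=0,i=17
  .....|.  b0=0 t=1,i=8
  bits 00101000011100010011111100000100 = 678510340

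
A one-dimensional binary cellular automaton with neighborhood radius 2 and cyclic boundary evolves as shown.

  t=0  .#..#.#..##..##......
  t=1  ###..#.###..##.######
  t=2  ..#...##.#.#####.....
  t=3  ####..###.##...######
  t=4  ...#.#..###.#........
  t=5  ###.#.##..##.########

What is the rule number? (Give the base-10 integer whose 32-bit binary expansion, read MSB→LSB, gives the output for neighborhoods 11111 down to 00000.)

  nb #####: next=.  (t=1,i=0, bit31=0)
  nb ####.: next=.  (t=1,i=1, bit30=0)
  nb ###.#: next=#  (t=3,i=8, bit29=1)
  nb ###..: next=#  (t=1,i=2, bit28=1)
  nb ##.##: next=#  (t=1,i=14, bit27=1)
  nb ##.#.: next=#  (t=2,i=8, bit26=1)
  nb ##..#: next=.  (t=0,i=11, bit25=0)
  nb ##...: next=#  (t=0,i=15, bit24=1)
  nb #.###: next=#  (t=1,i=7, bit23=1)
  nb #.##.: next=#  (t=3,i=10, bit22=1)
  nb #.#.#: next=.  (t=2,i=9, bit21=0)
  nb #.#..: next=.  (t=0,i=6, bit20=0)
  nb #..##: next=#  (t=0,i=8, bit19=1)
  nb #..#.: next=.  (t=0,i=3, bit18=0)
  nb #...#: next=.  (t=2,i=4, bit17=0)
  nb #....: next=#  (t=0,i=16, bit16=1)
  nb .####: next=.  (t=1,i=16, bit15=0)
  nb .###.: next=.  (t=1,i=8, bit14=0)
  nb .##.#: next=#  (t=1,i=13, bit13=1)
  nb .##..: next=.  (t=0,i=10, bit12=0)
  nb .#.##: next=#  (t=1,i=6, bit11=1)
  nb .#.#.: next=#  (t=0,i=5, bit10=1)
  nb .#..#: next=#  (t=0,i=2, bit9=1)
  nb .#...: next=#  (t=2,i=3, bit8=1)
  nb ..###: next=.  (t=3,i=6, bit7=0)
  nb ..##.: next=#  (t=0,i=9, bit6=1)
  nb ..#.#: next=.  (t=0,i=4, bit5=0)
  nb ..#..: next=#  (t=0,i=1, bit4=1)
  nb ...##: next=.  (t=2,i=5, bit3=0)
  nb ...#.: next=#  (t=0,i=0, bit2=1)
  nb ....#: next=#  (t=0,i=20, bit1=1)
  nb .....: next=#  (t=0,i=17, bit0=1)
  bits 00111101110010010010111101010111 = 1036595031

1036595031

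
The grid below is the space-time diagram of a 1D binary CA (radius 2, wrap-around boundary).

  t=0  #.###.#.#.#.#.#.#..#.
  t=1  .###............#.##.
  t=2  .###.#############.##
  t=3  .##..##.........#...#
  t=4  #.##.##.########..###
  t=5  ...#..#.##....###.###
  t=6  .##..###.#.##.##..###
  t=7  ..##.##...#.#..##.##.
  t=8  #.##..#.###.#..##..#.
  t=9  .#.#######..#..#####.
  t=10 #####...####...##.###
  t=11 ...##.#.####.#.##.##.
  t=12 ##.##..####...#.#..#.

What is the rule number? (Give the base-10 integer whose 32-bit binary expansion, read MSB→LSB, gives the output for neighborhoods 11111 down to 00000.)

  [31] ##### => .  t=2,i=7
  [30] ####. => #  t=2,i=16
  [29] ###.# => .  t=0,i=4
  [28] ###.. => #  t=1,i=3
  [27] ##.## => .  t=2,i=0
  [26] ##.#. => .  t=0,i=5
  [25] ##..# => #  t=1,i=20
  [24] ##... => .  t=1,i=4
  [23] #.### => #  t=0,i=2
  [22] #.##. => .  t=1,i=18
  [21] #.#.# => .  t=0,i=0
  [20] #.#.. => #  t=0,i=16
  [19] #..## => .  t=1,i=0
  [18] #..#. => #  t=0,i=18
  [17] #...# => #  t=3,i=18
  [16] #.... => #  t=1,i=5
  [15] .#### => #  t=2,i=6
  [14] .###. => #  t=0,i=3
  [13] .##.# => #  t=2,i=20
  [12] .##.. => #  t=1,i=19
  [11] .#.## => #  t=0,i=1
  [10] .#.#. => .  t=0,i=7
  [9] .#..# => .  t=0,i=17
  [8] .#... => .  t=3,i=17
  [7] ..### => #  t=1,i=1
  [6] ..##. => #  t=3,i=5
  [5] ..#.# => #  t=0,i=19
  [4] ..#.. => .  t=3,i=16
  [3] ...## => .  t=5,i=13
  [2] ...#. => #  t=1,i=15
  [1] ....# => #  t=1,i=14
  [0] ..... => #  t=1,i=6
  bits 01010010100101111111100011100111 = 1385691367

1385691367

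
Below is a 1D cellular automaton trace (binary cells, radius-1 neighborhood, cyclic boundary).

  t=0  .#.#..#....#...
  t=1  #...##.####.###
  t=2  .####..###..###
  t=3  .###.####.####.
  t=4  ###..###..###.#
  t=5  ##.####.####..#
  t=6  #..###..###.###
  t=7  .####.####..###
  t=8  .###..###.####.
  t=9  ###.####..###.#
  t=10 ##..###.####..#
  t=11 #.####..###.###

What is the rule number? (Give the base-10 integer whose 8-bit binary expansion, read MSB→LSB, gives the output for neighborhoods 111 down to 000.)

155

  nb ###: next=#  (t=1,i=8, bit7=1)
  nb ##.: next=.  (t=1,i=0, bit6=0)
  nb #.#: next=.  (t=0,i=2, bit5=0)
  nb #..: next=#  (t=0,i=4, bit4=1)
  nb .##: next=#  (t=1,i=4, bit3=1)
  nb .#.: next=.  (t=0,i=1, bit2=0)
  nb ..#: next=#  (t=0,i=0, bit1=1)
  nb ...: next=#  (t=0,i=8, bit0=1)
  bits 10011011 = 155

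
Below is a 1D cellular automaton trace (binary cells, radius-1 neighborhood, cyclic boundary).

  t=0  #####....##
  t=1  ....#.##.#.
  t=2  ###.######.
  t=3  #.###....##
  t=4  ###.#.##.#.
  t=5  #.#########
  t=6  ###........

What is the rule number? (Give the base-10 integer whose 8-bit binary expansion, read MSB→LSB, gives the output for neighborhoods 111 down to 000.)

  nb ###: next=.  (t=0,i=0, bit7=0)
  nb ##.: next=#  (t=0,i=4, bit6=1)
  nb #.#: next=#  (t=1,i=5, bit5=1)
  nb #..: next=.  (t=0,i=5, bit4=0)
  nb .##: next=#  (t=0,i=9, bit3=1)
  nb .#.: next=#  (t=1,i=4, bit2=1)
  nb ..#: next=.  (t=0,i=8, bit1=0)
  nb ...: next=#  (t=0,i=6, bit0=1)
  bits 01101101 = 109

109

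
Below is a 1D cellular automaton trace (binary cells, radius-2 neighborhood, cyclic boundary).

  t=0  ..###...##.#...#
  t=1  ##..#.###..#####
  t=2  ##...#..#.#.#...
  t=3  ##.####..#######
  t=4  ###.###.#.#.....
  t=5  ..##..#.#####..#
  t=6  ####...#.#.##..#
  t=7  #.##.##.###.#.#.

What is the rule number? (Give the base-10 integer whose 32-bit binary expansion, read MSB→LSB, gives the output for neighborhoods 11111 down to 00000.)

  #####|.  b31=0 t=1,i=13
  ####.|#  b30=1 t=1,i=0
  ###.#|#  b29=1 t=3,i=1
  ###..|#  b28=1 t=0,i=4
  ##.##|#  b27=1 t=3,i=2
  ##.#.|.  b26=0 t=0,i=10
  ##..#|.  b25=0 t=1,i=2
  ##...|.  b24=0 t=0,i=5
  #.###|.  b23=0 t=1,i=6
  #.##.|.  b22=0 t=6,i=11
  #.#.#|#  b21=1 t=2,i=10
  #.#..|#  b20=1 t=0,i=11
  #..##|#  b19=1 t=0,i=1
  #..#.|.  b18=0 t=1,i=3
  #...#|#  b17=1 t=0,i=6
  #....|#  b16=1 t=4,i=12
  .####|#  b15=1 t=1,i=12
  .###.|.  b14=0 t=0,i=3
  .##.#|.  b13=0 t=0,i=9
  .##..|#  b12=1 t=2,i=1
  .#.##|#  b11=1 t=1,i=5
  .#.#.|#  b10=1 t=2,i=9
  .#..#|#  b9=1 t=0,i=0
  .#...|#  b8=1 t=0,i=12
  ..###|.  b7=0 t=0,i=2
  ..##.|#  b6=1 t=0,i=8
  ..#.#|.  b5=0 t=1,i=4
  ..#..|#  b4=1 t=0,i=15
  ...##|#  b3=1 t=0,i=7
  ...#.|#  b2=1 t=0,i=14
  ....#|.  b1=0 t=4,i=14
  .....|.  b0=0 t=4,i=13
  bits 01111000001110111001111101011100 = 2017173340

2017173340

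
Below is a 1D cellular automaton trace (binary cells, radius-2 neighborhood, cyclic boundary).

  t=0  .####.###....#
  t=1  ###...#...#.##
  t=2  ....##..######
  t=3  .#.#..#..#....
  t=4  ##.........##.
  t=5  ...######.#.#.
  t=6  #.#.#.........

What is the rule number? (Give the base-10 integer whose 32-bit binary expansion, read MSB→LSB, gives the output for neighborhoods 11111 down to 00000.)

  ##### -> .   bit 31 = 0  t=1,i=0
  ####. -> .   bit 30 = 0  t=0,i=3
  ###.# -> .   bit 29 = 0  t=0,i=4
  ###.. -> .   bit 28 = 0  t=0,i=8
  ##.## -> .   bit 27 = 0  t=0,i=5
  ##.#. -> .   bit 26 = 0  t=5,i=9
  ##..# -> #   bit 25 = 1  t=2,i=6
  ##... -> .   bit 24 = 0  t=0,i=9
  #.### -> #   bit 23 = 1  t=0,i=1
  #.##. -> .   bit 22 = 0  t=4,i=0
  #.#.# -> .   bit 21 = 0  t=5,i=10
  #.#.. -> .   bit 20 = 0  t=3,i=3
  #..## -> .   bit 19 = 0  t=2,i=7
  #..#. -> .   bit 18 = 0  t=3,i=5
  #...# -> #   bit 17 = 1  t=1,i=4
  #.... -> #   bit 16 = 1  t=0,i=10
  .#### -> #   bit 15 = 1  t=0,i=2
  .###. -> .   bit 14 = 0  t=0,i=7
  .##.# -> #   bit 13 = 1  t=4,i=12
  .##.. -> .   bit 12 = 0  t=2,i=5
  .#.## -> #   bit 11 = 1  t=0,i=0
  .#.#. -> .   bit 10 = 0  t=3,i=2
  .#..# -> .   bit 9 = 0  t=3,i=4
  .#... -> .   bit 8 = 0  t=1,i=7
  ..### -> .   bit 7 = 0  t=2,i=8
  ..##. -> .   bit 6 = 0  t=2,i=4
  ..#.# -> #   bit 5 = 1  t=0,i=13
  ..#.. -> .   bit 4 = 0  t=1,i=6
  ...## -> #   bit 3 = 1  t=2,i=3
  ...#. -> #   bit 2 = 1  t=0,i=12
  ....# -> .   bit 1 = 0  t=0,i=11
  ..... -> #   bit 0 = 1  t=3,i=12
  bits 00000010100000111010100000101101 = 42182701

42182701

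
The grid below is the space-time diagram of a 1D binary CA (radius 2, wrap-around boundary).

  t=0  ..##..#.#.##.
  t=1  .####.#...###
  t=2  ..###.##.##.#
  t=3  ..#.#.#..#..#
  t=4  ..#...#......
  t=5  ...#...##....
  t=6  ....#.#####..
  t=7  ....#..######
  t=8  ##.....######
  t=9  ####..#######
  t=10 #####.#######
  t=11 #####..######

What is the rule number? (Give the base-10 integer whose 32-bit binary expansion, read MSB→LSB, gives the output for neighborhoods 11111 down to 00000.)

  nb #####: next=#  (t=6,i=8, bit31=1)
  nb ####.: next=#  (t=1,i=3, bit30=1)
  nb ###.#: next=#  (t=1,i=4, bit29=1)
  nb ###..: next=#  (t=6,i=10, bit28=1)
  nb ##.##: next=.  (t=1,i=0, bit27=0)
  nb ##.#.: next=.  (t=1,i=5, bit26=0)
  nb ##..#: next=#  (t=0,i=4, bit25=1)
  nb ##...: next=#  (t=0,i=12, bit24=1)
  nb #.###: next=.  (t=1,i=1, bit23=0)
  nb #.##.: next=#  (t=0,i=10, bit22=1)
  nb #.#.#: next=.  (t=0,i=8, bit21=0)
  nb #.#..: next=#  (t=1,i=6, bit20=1)
  nb #..##: next=.  (t=2,i=1, bit19=0)
  nb #..#.: next=.  (t=0,i=5, bit18=0)
  nb #...#: next=.  (t=0,i=0, bit17=0)
  nb #....: next=#  (t=4,i=8, bit16=1)
  nb .####: next=#  (t=1,i=2, bit15=1)
  nb .###.: next=.  (t=1,i=11, bit14=0)
  nb .##.#: next=.  (t=2,i=7, bit13=0)
  nb .##..: next=#  (t=0,i=3, bit12=1)
  nb .#.##: next=.  (t=0,i=9, bit11=0)
  nb .#.#.: next=.  (t=0,i=7, bit10=0)
  nb .#..#: next=.  (t=2,i=0, bit9=0)
  nb .#...: next=#  (t=1,i=7, bit8=1)
  nb ..###: next=#  (t=1,i=10, bit7=1)
  nb ..##.: next=#  (t=0,i=2, bit6=1)
  nb ..#.#: next=#  (t=0,i=6, bit5=1)
  nb ..#..: next=.  (t=3,i=9, bit4=0)
  nb ...##: next=#  (t=0,i=1, bit3=1)
  nb ...#.: next=.  (t=4,i=1, bit2=0)
  nb ....#: next=.  (t=4,i=0, bit1=0)
  nb .....: next=.  (t=4,i=9, bit0=0)
  bits 11110011010100011001000111101000 = 4082209256

4082209256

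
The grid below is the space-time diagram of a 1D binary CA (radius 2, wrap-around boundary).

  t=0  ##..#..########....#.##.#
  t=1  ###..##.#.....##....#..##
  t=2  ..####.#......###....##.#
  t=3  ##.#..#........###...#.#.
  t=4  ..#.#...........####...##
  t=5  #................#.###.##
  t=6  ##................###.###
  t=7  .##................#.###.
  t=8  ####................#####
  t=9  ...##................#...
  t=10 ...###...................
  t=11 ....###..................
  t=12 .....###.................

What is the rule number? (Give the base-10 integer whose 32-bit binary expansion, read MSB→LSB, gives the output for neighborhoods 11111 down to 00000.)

531290688

  #####|.  b31=0 t=0,i=9
  ####.|.  b30=0 t=0,i=13
  ###.#|.  b29=0 t=2,i=5
  ###..|#  b28=1 t=0,i=1
  ##.##|#  b27=1 t=0,i=23
  ##.#.|#  b26=1 t=1,i=7
  ##..#|#  b25=1 t=0,i=2
  ##...|#  b24=1 t=0,i=15
  #.###|#  b23=1 t=0,i=24
  #.##.|.  b22=0 t=0,i=21
  #.#.#|#  b21=1 t=3,i=23
  #.#..|.  b20=0 t=1,i=8
  #..##|#  b19=1 t=0,i=6
  #..#.|.  b18=0 t=0,i=3
  #...#|#  b17=1 t=3,i=19
  #....|.  b16=0 t=0,i=16
  .####|#  b15=1 t=0,i=8
  .###.|#  b14=1 t=0,i=0
  .##.#|.  b13=0 t=0,i=22
  .##..|#  b12=1 t=1,i=15
  .#.##|#  b11=1 t=0,i=20
  .#.#.|.  b10=0 t=3,i=22
  .#..#|#  b9=1 t=0,i=5
  .#...|.  b8=0 t=1,i=9
  ..###|.  b7=0 t=0,i=7
  ..##.|#  b6=1 t=1,i=5
  ..#.#|.  b5=0 t=0,i=19
  ..#..|.  b4=0 t=0,i=4
  ...##|.  b3=0 t=1,i=13
  ...#.|.  b2=0 t=0,i=18
  ....#|.  b1=0 t=0,i=17
  .....|.  b0=0 t=1,i=11
  bits 00011111101010101101101001000000 = 531290688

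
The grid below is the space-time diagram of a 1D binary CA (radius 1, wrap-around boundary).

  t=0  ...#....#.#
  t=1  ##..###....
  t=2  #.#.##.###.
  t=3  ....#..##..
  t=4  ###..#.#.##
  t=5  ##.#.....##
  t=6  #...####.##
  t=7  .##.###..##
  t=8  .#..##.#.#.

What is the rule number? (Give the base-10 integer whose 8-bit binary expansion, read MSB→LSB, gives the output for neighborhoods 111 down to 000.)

153

  [7] ### => #  t=1,i=5
  [6] ##. => .  t=1,i=1
  [5] #.# => .  t=0,i=9
  [4] #.. => #  t=0,i=0
  [3] .## => #  t=1,i=0
  [2] .#. => .  t=0,i=3
  [1] ..# => .  t=0,i=2
  [0] ... => #  t=0,i=1
  bits 10011001 = 153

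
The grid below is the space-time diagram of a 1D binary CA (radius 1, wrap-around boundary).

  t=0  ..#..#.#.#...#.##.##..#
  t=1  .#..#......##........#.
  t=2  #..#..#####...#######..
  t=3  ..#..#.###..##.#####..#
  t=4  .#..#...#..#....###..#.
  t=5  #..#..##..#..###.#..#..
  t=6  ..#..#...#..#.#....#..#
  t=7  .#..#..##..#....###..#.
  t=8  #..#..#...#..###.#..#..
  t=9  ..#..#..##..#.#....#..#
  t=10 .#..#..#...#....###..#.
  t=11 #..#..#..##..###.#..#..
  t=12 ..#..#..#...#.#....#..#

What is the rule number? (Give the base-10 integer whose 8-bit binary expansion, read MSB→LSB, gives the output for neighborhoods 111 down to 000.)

  ### -> #   bit 7 = 1  t=2,i=7
  ##. -> .   bit 6 = 0  t=0,i=16
  #.# -> .   bit 5 = 0  t=0,i=6
  #.. -> .   bit 4 = 0  t=0,i=0
  .## -> .   bit 3 = 0  t=0,i=15
  .#. -> .   bit 2 = 0  t=0,i=2
  ..# -> #   bit 1 = 1  t=0,i=1
  ... -> #   bit 0 = 1  t=0,i=11
  bits 10000011 = 131

131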